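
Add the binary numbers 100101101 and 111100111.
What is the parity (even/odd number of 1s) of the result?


100101101 = 301
111100111 = 487
Sum = 788 = 1100010100
1s count = 4

even parity (4 ones in 1100010100)


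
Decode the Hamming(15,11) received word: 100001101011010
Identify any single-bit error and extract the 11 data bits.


Syndrome = 0: no error detected

Data: 00111011010 (no errors)


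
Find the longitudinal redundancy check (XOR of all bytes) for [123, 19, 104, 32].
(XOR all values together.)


XOR chain: 123 ^ 19 ^ 104 ^ 32 = 32

32


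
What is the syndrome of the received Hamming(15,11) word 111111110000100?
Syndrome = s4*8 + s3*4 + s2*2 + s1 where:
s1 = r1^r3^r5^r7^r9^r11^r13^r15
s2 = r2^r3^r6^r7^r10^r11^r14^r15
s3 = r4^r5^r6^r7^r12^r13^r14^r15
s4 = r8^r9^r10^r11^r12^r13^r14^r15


s1=1, s2=0, s3=1, s4=0

Syndrome = 5 (error at position 5)


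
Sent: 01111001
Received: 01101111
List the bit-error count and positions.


XOR: 00010110

3 error(s) at position(s): 3, 5, 6


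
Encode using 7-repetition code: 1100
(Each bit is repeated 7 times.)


Each bit -> 7 copies

1111111111111100000000000000


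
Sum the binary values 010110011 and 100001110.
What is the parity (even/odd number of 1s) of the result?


010110011 = 179
100001110 = 270
Sum = 449 = 111000001
1s count = 4

even parity (4 ones in 111000001)


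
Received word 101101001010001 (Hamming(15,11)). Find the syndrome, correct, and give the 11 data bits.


Syndrome = 13: error at position 13

Data: 10101010101 (corrected bit 13)


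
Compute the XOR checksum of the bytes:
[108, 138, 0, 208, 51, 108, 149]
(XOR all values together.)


XOR chain: 108 ^ 138 ^ 0 ^ 208 ^ 51 ^ 108 ^ 149 = 252

252


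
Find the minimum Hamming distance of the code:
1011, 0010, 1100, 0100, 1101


Comparing all pairs, minimum distance: 1
Can detect 0 errors, correct 0 errors

1


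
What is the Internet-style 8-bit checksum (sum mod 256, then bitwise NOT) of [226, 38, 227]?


Sum = 491 mod 256 = 235
Complement = 20

20


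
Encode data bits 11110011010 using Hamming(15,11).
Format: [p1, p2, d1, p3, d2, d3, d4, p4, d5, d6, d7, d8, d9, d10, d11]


Parity bits: p1=0, p2=1, p3=1, p4=1

011111110011010


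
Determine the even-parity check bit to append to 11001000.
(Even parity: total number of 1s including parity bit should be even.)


Number of 1s in data: 3
Parity bit: 1

1


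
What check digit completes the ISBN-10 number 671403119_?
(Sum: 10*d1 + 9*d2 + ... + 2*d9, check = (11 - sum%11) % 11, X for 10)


Weighted sum: 199
199 mod 11 = 1

Check digit: X


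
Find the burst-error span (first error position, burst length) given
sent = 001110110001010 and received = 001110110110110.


XOR: 000000000111100

Burst at position 9, length 4


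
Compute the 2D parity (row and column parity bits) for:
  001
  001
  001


Row parities: 111
Column parities: 001

Row P: 111, Col P: 001, Corner: 1


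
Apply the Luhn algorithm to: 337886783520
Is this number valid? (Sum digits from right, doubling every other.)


Luhn sum = 63
63 mod 10 = 3

Invalid (Luhn sum mod 10 = 3)


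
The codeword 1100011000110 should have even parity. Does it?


Number of 1s: 6

Yes, parity is correct (6 ones)


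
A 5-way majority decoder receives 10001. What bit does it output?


Ones: 2 out of 5
Threshold: 3

0 (2/5 voted 1)


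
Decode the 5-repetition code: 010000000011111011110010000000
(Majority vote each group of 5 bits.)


Groups: 01000, 00000, 11111, 01111, 00100, 00000
Majority votes: 001100

001100


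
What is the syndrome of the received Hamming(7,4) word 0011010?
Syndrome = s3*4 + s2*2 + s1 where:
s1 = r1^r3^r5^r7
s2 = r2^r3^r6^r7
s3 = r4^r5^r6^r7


s1=1, s2=0, s3=0

Syndrome = 1 (error at position 1)


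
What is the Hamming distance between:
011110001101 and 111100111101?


XOR: 100010110000
Count of 1s: 4

4


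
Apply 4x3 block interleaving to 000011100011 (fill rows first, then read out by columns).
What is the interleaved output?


Matrix:
  000
  011
  100
  011
Read columns: 001001010101

001001010101


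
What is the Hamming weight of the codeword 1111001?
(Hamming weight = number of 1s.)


Counting 1s in 1111001

5


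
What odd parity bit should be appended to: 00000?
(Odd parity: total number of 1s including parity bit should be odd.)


Number of 1s in data: 0
Parity bit: 1

1


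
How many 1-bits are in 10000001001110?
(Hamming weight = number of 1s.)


Counting 1s in 10000001001110

5


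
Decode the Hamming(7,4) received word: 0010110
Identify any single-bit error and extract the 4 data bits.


Syndrome = 0: no error detected

Data: 1110 (no errors)


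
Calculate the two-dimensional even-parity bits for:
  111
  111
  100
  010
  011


Row parities: 11110
Column parities: 101

Row P: 11110, Col P: 101, Corner: 0


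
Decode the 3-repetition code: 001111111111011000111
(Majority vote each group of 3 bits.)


Groups: 001, 111, 111, 111, 011, 000, 111
Majority votes: 0111101

0111101


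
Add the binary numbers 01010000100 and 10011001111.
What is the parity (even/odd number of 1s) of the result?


01010000100 = 644
10011001111 = 1231
Sum = 1875 = 11101010011
1s count = 7

odd parity (7 ones in 11101010011)


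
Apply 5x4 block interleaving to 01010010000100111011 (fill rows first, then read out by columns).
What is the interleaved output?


Matrix:
  0101
  0010
  0001
  0011
  1011
Read columns: 00001100000101110111

00001100000101110111


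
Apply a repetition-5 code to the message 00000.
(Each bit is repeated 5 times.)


Each bit -> 5 copies

0000000000000000000000000


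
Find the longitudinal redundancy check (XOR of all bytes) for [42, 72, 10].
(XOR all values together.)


XOR chain: 42 ^ 72 ^ 10 = 104

104


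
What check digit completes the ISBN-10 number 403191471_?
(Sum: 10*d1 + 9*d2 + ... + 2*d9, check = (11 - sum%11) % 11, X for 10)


Weighted sum: 169
169 mod 11 = 4

Check digit: 7


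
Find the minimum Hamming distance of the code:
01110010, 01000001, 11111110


Comparing all pairs, minimum distance: 3
Can detect 2 errors, correct 1 errors

3


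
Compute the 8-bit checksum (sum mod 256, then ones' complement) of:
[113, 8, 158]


Sum = 279 mod 256 = 23
Complement = 232

232


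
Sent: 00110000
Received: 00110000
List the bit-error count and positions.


XOR: 00000000

0 errors (received matches sent)


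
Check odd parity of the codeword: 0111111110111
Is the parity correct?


Number of 1s: 11

Yes, parity is correct (11 ones)


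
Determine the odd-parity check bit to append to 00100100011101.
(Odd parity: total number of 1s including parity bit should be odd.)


Number of 1s in data: 6
Parity bit: 1

1


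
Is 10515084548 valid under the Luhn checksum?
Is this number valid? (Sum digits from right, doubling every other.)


Luhn sum = 50
50 mod 10 = 0

Valid (Luhn sum mod 10 = 0)


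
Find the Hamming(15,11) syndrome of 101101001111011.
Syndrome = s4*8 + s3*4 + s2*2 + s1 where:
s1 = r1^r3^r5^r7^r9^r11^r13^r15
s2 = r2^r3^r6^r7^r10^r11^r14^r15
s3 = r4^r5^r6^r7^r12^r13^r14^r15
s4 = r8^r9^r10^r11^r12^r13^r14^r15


s1=1, s2=0, s3=1, s4=0

Syndrome = 5 (error at position 5)


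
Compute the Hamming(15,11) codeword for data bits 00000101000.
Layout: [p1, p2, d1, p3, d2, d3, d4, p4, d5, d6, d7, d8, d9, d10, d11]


Parity bits: p1=0, p2=1, p3=1, p4=0

010100000101000


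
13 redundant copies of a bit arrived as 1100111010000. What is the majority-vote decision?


Ones: 6 out of 13
Threshold: 7

0 (6/13 voted 1)


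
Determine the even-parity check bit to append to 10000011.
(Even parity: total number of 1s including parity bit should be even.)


Number of 1s in data: 3
Parity bit: 1

1


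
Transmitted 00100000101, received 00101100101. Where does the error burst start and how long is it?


XOR: 00001100000

Burst at position 4, length 2


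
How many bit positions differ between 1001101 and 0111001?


XOR: 1110100
Count of 1s: 4

4


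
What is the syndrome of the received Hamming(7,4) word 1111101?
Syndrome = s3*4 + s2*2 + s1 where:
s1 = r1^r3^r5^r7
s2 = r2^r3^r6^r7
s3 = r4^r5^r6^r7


s1=0, s2=1, s3=1

Syndrome = 6 (error at position 6)


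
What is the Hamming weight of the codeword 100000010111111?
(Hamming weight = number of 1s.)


Counting 1s in 100000010111111

8


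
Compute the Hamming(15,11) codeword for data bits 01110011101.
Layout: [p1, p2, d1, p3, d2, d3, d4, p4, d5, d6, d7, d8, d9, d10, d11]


Parity bits: p1=1, p2=0, p3=0, p4=0

100011100011101


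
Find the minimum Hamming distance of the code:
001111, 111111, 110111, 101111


Comparing all pairs, minimum distance: 1
Can detect 0 errors, correct 0 errors

1


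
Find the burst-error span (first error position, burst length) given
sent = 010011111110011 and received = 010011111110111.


XOR: 000000000000100

Burst at position 12, length 1


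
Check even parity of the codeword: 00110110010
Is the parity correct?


Number of 1s: 5

No, parity error (5 ones)


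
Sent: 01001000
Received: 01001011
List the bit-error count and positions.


XOR: 00000011

2 error(s) at position(s): 6, 7


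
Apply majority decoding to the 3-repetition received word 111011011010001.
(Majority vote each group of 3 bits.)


Groups: 111, 011, 011, 010, 001
Majority votes: 11100

11100


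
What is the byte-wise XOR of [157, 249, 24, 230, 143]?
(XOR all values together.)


XOR chain: 157 ^ 249 ^ 24 ^ 230 ^ 143 = 21

21


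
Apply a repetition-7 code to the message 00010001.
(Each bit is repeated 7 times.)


Each bit -> 7 copies

00000000000000000000011111110000000000000000000001111111


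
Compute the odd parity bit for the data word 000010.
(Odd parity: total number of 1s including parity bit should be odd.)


Number of 1s in data: 1
Parity bit: 0

0


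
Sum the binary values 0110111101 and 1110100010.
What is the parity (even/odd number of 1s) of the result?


0110111101 = 445
1110100010 = 930
Sum = 1375 = 10101011111
1s count = 8

even parity (8 ones in 10101011111)


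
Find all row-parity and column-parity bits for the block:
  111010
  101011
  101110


Row parities: 000
Column parities: 111111

Row P: 000, Col P: 111111, Corner: 0


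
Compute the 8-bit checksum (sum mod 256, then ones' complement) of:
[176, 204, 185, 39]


Sum = 604 mod 256 = 92
Complement = 163

163


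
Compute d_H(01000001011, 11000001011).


XOR: 10000000000
Count of 1s: 1

1


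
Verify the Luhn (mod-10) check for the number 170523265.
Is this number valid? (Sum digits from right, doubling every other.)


Luhn sum = 25
25 mod 10 = 5

Invalid (Luhn sum mod 10 = 5)


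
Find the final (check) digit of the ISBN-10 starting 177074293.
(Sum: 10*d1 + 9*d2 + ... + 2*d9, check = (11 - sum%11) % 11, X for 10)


Weighted sum: 232
232 mod 11 = 1

Check digit: X


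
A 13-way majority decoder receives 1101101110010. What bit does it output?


Ones: 8 out of 13
Threshold: 7

1 (8/13 voted 1)


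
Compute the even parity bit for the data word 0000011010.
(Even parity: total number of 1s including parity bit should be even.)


Number of 1s in data: 3
Parity bit: 1

1


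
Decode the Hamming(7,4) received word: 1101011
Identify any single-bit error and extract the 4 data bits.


Syndrome = 6: error at position 6

Data: 0001 (corrected bit 6)


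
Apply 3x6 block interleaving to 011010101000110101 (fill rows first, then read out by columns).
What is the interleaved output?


Matrix:
  011010
  101000
  110101
Read columns: 011101110001100001

011101110001100001


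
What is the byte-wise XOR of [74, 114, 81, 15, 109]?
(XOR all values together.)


XOR chain: 74 ^ 114 ^ 81 ^ 15 ^ 109 = 11

11


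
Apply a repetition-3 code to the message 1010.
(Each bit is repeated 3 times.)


Each bit -> 3 copies

111000111000


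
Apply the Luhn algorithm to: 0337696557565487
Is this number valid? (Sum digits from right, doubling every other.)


Luhn sum = 70
70 mod 10 = 0

Valid (Luhn sum mod 10 = 0)


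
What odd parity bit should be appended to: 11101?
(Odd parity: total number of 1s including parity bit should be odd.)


Number of 1s in data: 4
Parity bit: 1

1


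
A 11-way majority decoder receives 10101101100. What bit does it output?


Ones: 6 out of 11
Threshold: 6

1 (6/11 voted 1)


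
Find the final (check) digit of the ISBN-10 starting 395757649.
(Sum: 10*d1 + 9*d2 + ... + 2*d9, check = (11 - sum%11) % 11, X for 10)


Weighted sum: 319
319 mod 11 = 0

Check digit: 0


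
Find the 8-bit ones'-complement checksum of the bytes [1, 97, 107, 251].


Sum = 456 mod 256 = 200
Complement = 55

55


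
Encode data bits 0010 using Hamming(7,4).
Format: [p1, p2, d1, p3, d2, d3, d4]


Parity bits: p1=0, p2=1, p3=1

0101010


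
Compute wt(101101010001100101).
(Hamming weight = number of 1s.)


Counting 1s in 101101010001100101

9


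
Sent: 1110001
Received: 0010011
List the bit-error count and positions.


XOR: 1100010

3 error(s) at position(s): 0, 1, 5


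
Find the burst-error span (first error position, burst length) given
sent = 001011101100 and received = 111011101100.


XOR: 110000000000

Burst at position 0, length 2


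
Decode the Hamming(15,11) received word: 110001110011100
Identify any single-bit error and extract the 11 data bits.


Syndrome = 0: no error detected

Data: 00110011100 (no errors)


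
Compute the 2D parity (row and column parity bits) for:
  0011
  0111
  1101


Row parities: 011
Column parities: 1001

Row P: 011, Col P: 1001, Corner: 0


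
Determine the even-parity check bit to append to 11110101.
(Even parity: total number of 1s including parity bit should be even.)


Number of 1s in data: 6
Parity bit: 0

0


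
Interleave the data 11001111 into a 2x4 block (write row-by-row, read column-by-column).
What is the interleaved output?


Matrix:
  1100
  1111
Read columns: 11110101

11110101


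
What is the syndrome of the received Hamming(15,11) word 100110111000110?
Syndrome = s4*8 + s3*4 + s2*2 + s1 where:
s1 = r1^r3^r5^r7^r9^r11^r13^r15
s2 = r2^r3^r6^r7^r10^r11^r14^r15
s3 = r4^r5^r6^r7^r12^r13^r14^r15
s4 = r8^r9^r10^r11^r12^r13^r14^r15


s1=1, s2=0, s3=1, s4=0

Syndrome = 5 (error at position 5)


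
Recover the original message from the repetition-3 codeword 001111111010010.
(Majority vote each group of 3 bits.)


Groups: 001, 111, 111, 010, 010
Majority votes: 01100

01100


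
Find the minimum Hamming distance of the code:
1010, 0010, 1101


Comparing all pairs, minimum distance: 1
Can detect 0 errors, correct 0 errors

1


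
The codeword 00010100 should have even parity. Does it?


Number of 1s: 2

Yes, parity is correct (2 ones)


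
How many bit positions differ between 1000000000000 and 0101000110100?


XOR: 1101000110100
Count of 1s: 6

6


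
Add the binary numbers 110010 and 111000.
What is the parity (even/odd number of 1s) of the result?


110010 = 50
111000 = 56
Sum = 106 = 1101010
1s count = 4

even parity (4 ones in 1101010)


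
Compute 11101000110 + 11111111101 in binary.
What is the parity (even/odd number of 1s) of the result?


11101000110 = 1862
11111111101 = 2045
Sum = 3907 = 111101000011
1s count = 7

odd parity (7 ones in 111101000011)


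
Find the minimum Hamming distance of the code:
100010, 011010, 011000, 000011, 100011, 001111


Comparing all pairs, minimum distance: 1
Can detect 0 errors, correct 0 errors

1


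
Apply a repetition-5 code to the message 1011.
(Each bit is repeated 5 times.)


Each bit -> 5 copies

11111000001111111111


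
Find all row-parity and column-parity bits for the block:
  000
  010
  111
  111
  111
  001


Row parities: 011111
Column parities: 100

Row P: 011111, Col P: 100, Corner: 1


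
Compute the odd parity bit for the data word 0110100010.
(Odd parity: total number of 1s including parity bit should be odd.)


Number of 1s in data: 4
Parity bit: 1

1


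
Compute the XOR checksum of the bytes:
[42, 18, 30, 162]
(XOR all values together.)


XOR chain: 42 ^ 18 ^ 30 ^ 162 = 132

132


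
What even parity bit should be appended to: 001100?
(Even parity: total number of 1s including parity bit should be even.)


Number of 1s in data: 2
Parity bit: 0

0


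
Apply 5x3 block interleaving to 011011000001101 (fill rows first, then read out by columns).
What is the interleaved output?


Matrix:
  011
  011
  000
  001
  101
Read columns: 000011100011011

000011100011011


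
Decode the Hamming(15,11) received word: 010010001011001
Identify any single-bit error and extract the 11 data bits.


Syndrome = 6: error at position 6

Data: 01101011001 (corrected bit 6)


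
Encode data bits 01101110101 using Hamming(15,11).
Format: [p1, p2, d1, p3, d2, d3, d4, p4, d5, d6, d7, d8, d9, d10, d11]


Parity bits: p1=1, p2=0, p3=0, p4=1

100011011110101


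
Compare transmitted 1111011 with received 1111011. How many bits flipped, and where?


XOR: 0000000

0 errors (received matches sent)


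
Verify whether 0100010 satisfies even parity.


Number of 1s: 2

Yes, parity is correct (2 ones)


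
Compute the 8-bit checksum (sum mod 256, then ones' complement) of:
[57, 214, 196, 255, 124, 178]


Sum = 1024 mod 256 = 0
Complement = 255

255


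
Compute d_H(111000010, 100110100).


XOR: 011110110
Count of 1s: 6

6


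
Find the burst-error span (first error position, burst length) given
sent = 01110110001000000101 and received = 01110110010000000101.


XOR: 00000000011000000000

Burst at position 9, length 2


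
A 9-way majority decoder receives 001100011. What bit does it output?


Ones: 4 out of 9
Threshold: 5

0 (4/9 voted 1)


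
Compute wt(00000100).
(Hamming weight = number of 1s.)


Counting 1s in 00000100

1


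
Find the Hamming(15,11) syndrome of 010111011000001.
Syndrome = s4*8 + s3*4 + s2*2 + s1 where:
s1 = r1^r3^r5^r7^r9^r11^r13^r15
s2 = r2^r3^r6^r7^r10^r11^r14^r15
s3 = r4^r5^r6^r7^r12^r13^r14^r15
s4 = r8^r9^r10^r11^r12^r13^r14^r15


s1=1, s2=1, s3=0, s4=1

Syndrome = 11 (error at position 11)


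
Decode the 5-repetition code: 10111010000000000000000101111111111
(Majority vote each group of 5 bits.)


Groups: 10111, 01000, 00000, 00000, 00010, 11111, 11111
Majority votes: 1000011

1000011


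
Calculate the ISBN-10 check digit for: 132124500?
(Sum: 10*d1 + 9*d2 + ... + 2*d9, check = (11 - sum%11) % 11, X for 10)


Weighted sum: 112
112 mod 11 = 2

Check digit: 9


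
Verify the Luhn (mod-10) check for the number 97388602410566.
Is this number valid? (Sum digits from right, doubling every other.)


Luhn sum = 68
68 mod 10 = 8

Invalid (Luhn sum mod 10 = 8)


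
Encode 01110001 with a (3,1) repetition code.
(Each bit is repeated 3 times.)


Each bit -> 3 copies

000111111111000000000111


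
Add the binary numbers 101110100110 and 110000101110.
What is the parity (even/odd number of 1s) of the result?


101110100110 = 2982
110000101110 = 3118
Sum = 6100 = 1011111010100
1s count = 8

even parity (8 ones in 1011111010100)


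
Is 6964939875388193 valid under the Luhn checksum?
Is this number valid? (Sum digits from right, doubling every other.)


Luhn sum = 92
92 mod 10 = 2

Invalid (Luhn sum mod 10 = 2)


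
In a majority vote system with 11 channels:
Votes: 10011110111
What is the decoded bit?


Ones: 8 out of 11
Threshold: 6

1 (8/11 voted 1)


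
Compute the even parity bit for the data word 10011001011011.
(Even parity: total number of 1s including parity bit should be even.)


Number of 1s in data: 8
Parity bit: 0

0


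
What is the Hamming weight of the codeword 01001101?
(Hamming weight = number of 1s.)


Counting 1s in 01001101

4


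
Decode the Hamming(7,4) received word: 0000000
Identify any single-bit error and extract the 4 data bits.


Syndrome = 0: no error detected

Data: 0000 (no errors)


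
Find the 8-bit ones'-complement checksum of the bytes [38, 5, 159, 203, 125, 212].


Sum = 742 mod 256 = 230
Complement = 25

25


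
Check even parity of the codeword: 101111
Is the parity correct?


Number of 1s: 5

No, parity error (5 ones)


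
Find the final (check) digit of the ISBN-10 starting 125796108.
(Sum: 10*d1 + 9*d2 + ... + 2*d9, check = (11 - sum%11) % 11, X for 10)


Weighted sum: 221
221 mod 11 = 1

Check digit: X


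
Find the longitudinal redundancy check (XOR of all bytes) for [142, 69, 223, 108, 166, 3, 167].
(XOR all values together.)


XOR chain: 142 ^ 69 ^ 223 ^ 108 ^ 166 ^ 3 ^ 167 = 122

122


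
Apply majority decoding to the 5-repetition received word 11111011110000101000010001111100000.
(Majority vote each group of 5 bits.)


Groups: 11111, 01111, 00001, 01000, 01000, 11111, 00000
Majority votes: 1100010

1100010


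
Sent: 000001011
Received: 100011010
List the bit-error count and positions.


XOR: 100010001

3 error(s) at position(s): 0, 4, 8


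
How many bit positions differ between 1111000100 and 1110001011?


XOR: 0001001111
Count of 1s: 5

5


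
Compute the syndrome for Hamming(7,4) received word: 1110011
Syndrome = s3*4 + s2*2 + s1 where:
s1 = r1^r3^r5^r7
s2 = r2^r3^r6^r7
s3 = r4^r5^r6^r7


s1=1, s2=0, s3=0

Syndrome = 1 (error at position 1)


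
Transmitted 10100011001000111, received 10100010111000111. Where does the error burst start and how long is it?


XOR: 00000001110000000

Burst at position 7, length 3


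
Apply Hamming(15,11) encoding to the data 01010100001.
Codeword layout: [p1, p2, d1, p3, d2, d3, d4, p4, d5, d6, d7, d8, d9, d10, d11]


Parity bits: p1=1, p2=1, p3=1, p4=0

110110100100001


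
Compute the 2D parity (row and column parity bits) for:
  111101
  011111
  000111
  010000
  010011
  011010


Row parities: 111111
Column parities: 111100

Row P: 111111, Col P: 111100, Corner: 0


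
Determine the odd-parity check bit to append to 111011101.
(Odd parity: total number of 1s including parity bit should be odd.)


Number of 1s in data: 7
Parity bit: 0

0


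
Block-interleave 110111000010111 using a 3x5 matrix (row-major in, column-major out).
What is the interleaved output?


Matrix:
  11011
  10000
  10111
Read columns: 111100001101101

111100001101101


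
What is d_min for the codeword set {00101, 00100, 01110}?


Comparing all pairs, minimum distance: 1
Can detect 0 errors, correct 0 errors

1


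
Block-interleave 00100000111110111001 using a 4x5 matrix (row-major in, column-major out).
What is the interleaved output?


Matrix:
  00100
  00011
  11101
  11001
Read columns: 00110011101001000111

00110011101001000111


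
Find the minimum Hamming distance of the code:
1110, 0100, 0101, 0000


Comparing all pairs, minimum distance: 1
Can detect 0 errors, correct 0 errors

1


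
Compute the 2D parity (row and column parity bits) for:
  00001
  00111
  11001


Row parities: 111
Column parities: 11111

Row P: 111, Col P: 11111, Corner: 1


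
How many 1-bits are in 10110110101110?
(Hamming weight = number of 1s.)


Counting 1s in 10110110101110

9


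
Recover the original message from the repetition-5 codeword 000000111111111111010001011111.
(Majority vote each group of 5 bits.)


Groups: 00000, 01111, 11111, 11101, 00010, 11111
Majority votes: 011101

011101


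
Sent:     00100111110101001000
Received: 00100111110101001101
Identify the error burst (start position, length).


XOR: 00000000000000000101

Burst at position 17, length 3


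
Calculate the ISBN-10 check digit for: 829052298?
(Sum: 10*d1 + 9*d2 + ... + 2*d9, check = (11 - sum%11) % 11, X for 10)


Weighted sum: 261
261 mod 11 = 8

Check digit: 3


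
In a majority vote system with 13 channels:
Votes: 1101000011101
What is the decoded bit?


Ones: 7 out of 13
Threshold: 7

1 (7/13 voted 1)


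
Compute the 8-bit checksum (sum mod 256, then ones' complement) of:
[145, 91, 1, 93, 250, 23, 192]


Sum = 795 mod 256 = 27
Complement = 228

228


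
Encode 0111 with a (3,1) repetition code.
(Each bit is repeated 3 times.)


Each bit -> 3 copies

000111111111


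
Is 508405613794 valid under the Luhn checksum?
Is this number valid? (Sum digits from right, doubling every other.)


Luhn sum = 47
47 mod 10 = 7

Invalid (Luhn sum mod 10 = 7)


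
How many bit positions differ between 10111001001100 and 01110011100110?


XOR: 11001010101010
Count of 1s: 7

7


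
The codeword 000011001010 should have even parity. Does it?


Number of 1s: 4

Yes, parity is correct (4 ones)


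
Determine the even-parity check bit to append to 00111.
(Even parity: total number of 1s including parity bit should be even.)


Number of 1s in data: 3
Parity bit: 1

1


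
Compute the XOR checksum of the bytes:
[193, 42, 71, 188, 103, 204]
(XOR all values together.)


XOR chain: 193 ^ 42 ^ 71 ^ 188 ^ 103 ^ 204 = 187

187


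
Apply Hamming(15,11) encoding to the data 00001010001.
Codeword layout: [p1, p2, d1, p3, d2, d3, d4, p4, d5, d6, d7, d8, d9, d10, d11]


Parity bits: p1=1, p2=0, p3=1, p4=1

100100011010001


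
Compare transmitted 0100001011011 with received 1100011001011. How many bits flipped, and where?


XOR: 1000010010000

3 error(s) at position(s): 0, 5, 8


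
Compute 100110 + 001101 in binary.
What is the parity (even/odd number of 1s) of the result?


100110 = 38
001101 = 13
Sum = 51 = 110011
1s count = 4

even parity (4 ones in 110011)


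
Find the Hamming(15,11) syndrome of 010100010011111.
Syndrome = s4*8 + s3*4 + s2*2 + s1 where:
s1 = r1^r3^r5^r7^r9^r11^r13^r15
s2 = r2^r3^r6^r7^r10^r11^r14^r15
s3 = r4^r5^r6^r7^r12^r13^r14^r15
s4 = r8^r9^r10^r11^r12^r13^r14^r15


s1=1, s2=0, s3=1, s4=0

Syndrome = 5 (error at position 5)


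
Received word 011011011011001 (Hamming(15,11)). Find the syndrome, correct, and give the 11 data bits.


Syndrome = 11: error at position 11

Data: 11101001001 (corrected bit 11)


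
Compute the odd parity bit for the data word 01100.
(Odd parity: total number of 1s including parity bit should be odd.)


Number of 1s in data: 2
Parity bit: 1

1


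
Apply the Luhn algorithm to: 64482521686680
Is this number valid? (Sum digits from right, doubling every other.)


Luhn sum = 64
64 mod 10 = 4

Invalid (Luhn sum mod 10 = 4)


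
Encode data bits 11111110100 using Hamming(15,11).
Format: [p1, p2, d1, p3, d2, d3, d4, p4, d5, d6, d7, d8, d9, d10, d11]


Parity bits: p1=0, p2=1, p3=0, p4=0

011011101110100


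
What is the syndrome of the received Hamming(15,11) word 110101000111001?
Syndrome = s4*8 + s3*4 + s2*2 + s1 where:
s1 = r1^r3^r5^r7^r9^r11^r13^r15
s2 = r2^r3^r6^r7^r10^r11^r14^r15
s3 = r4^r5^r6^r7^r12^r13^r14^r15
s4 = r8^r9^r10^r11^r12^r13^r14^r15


s1=1, s2=1, s3=0, s4=0

Syndrome = 3 (error at position 3)


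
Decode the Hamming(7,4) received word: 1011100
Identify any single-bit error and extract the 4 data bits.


Syndrome = 3: error at position 3

Data: 0100 (corrected bit 3)


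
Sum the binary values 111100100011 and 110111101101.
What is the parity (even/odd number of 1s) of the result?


111100100011 = 3875
110111101101 = 3565
Sum = 7440 = 1110100010000
1s count = 5

odd parity (5 ones in 1110100010000)


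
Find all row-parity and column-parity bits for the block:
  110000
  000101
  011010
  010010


Row parities: 0010
Column parities: 111101

Row P: 0010, Col P: 111101, Corner: 1


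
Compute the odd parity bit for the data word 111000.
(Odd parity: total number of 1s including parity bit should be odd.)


Number of 1s in data: 3
Parity bit: 0

0


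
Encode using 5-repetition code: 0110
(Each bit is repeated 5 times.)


Each bit -> 5 copies

00000111111111100000


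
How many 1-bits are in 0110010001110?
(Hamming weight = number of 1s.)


Counting 1s in 0110010001110

6


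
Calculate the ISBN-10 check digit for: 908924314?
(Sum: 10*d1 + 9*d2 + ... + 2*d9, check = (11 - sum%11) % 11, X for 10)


Weighted sum: 272
272 mod 11 = 8

Check digit: 3


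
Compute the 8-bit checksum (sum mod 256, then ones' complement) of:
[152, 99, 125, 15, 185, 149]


Sum = 725 mod 256 = 213
Complement = 42

42


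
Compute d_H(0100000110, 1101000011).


XOR: 1001000101
Count of 1s: 4

4


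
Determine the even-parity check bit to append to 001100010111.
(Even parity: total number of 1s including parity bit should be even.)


Number of 1s in data: 6
Parity bit: 0

0


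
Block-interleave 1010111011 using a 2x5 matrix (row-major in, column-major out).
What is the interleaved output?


Matrix:
  10101
  11011
Read columns: 1101100111

1101100111


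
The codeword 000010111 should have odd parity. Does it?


Number of 1s: 4

No, parity error (4 ones)


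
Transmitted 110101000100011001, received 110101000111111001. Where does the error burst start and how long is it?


XOR: 000000000011100000

Burst at position 10, length 3


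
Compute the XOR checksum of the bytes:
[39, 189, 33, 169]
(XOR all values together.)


XOR chain: 39 ^ 189 ^ 33 ^ 169 = 18

18


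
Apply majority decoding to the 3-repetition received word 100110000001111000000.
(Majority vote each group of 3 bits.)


Groups: 100, 110, 000, 001, 111, 000, 000
Majority votes: 0100100

0100100


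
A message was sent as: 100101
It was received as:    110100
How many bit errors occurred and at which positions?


XOR: 010001

2 error(s) at position(s): 1, 5


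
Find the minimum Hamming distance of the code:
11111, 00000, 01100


Comparing all pairs, minimum distance: 2
Can detect 1 errors, correct 0 errors

2


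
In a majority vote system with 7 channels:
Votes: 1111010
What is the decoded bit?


Ones: 5 out of 7
Threshold: 4

1 (5/7 voted 1)


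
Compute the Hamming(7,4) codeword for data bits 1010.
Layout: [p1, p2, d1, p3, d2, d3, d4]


Parity bits: p1=1, p2=0, p3=1

1011010


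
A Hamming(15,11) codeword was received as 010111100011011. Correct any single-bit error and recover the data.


Syndrome = 4: error at position 4

Data: 01110011011 (corrected bit 4)


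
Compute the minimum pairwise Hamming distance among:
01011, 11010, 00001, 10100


Comparing all pairs, minimum distance: 2
Can detect 1 errors, correct 0 errors

2


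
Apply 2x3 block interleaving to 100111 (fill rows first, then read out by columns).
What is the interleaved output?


Matrix:
  100
  111
Read columns: 110101

110101


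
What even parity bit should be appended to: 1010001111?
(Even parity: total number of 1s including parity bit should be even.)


Number of 1s in data: 6
Parity bit: 0

0


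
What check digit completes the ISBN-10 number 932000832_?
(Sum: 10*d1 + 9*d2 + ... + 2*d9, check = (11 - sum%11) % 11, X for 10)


Weighted sum: 178
178 mod 11 = 2

Check digit: 9


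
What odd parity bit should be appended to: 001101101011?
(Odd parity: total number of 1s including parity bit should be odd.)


Number of 1s in data: 7
Parity bit: 0

0


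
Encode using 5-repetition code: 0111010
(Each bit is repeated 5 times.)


Each bit -> 5 copies

00000111111111111111000001111100000


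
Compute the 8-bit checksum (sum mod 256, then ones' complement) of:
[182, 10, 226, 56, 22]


Sum = 496 mod 256 = 240
Complement = 15

15


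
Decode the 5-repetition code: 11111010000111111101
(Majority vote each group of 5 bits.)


Groups: 11111, 01000, 01111, 11101
Majority votes: 1011

1011


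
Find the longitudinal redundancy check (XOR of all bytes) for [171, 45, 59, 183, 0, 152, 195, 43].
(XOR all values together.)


XOR chain: 171 ^ 45 ^ 59 ^ 183 ^ 0 ^ 152 ^ 195 ^ 43 = 122

122


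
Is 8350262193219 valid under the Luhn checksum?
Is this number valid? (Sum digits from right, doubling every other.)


Luhn sum = 56
56 mod 10 = 6

Invalid (Luhn sum mod 10 = 6)


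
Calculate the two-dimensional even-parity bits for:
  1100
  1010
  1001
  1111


Row parities: 0000
Column parities: 0000

Row P: 0000, Col P: 0000, Corner: 0


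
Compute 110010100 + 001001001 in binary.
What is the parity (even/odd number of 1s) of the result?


110010100 = 404
001001001 = 73
Sum = 477 = 111011101
1s count = 7

odd parity (7 ones in 111011101)


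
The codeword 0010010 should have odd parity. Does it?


Number of 1s: 2

No, parity error (2 ones)


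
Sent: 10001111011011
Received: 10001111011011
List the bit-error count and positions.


XOR: 00000000000000

0 errors (received matches sent)


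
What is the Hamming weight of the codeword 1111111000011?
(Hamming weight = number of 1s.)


Counting 1s in 1111111000011

9


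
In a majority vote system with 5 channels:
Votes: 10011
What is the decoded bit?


Ones: 3 out of 5
Threshold: 3

1 (3/5 voted 1)


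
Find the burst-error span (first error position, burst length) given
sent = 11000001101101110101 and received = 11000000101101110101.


XOR: 00000001000000000000

Burst at position 7, length 1


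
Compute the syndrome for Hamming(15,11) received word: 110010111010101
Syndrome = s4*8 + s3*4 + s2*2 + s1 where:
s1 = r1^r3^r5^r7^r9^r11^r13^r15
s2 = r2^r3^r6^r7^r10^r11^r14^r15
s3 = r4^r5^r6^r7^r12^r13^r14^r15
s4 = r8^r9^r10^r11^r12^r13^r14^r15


s1=1, s2=0, s3=0, s4=1

Syndrome = 9 (error at position 9)


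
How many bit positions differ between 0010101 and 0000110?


XOR: 0010011
Count of 1s: 3

3


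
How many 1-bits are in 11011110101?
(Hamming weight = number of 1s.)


Counting 1s in 11011110101

8


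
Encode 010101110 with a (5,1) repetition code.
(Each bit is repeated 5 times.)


Each bit -> 5 copies

000001111100000111110000011111111111111100000


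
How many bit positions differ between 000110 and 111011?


XOR: 111101
Count of 1s: 5

5


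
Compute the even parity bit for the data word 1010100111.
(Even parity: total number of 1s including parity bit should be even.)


Number of 1s in data: 6
Parity bit: 0

0


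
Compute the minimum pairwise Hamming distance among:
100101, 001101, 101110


Comparing all pairs, minimum distance: 2
Can detect 1 errors, correct 0 errors

2


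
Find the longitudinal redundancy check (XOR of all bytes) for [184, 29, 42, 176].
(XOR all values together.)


XOR chain: 184 ^ 29 ^ 42 ^ 176 = 63

63


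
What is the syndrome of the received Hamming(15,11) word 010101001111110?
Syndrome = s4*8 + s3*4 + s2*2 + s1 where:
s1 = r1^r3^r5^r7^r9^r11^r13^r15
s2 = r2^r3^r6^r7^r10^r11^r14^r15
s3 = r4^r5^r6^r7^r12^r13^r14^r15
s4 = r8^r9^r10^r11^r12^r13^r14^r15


s1=1, s2=1, s3=1, s4=0

Syndrome = 7 (error at position 7)


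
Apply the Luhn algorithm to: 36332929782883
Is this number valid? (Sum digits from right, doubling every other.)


Luhn sum = 82
82 mod 10 = 2

Invalid (Luhn sum mod 10 = 2)


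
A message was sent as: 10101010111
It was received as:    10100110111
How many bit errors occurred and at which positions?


XOR: 00001100000

2 error(s) at position(s): 4, 5


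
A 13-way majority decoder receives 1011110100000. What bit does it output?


Ones: 6 out of 13
Threshold: 7

0 (6/13 voted 1)


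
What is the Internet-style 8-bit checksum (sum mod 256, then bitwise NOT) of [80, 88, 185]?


Sum = 353 mod 256 = 97
Complement = 158

158


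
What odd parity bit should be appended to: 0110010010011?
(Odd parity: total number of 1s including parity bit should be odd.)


Number of 1s in data: 6
Parity bit: 1

1


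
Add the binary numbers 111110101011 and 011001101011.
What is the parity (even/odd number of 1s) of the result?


111110101011 = 4011
011001101011 = 1643
Sum = 5654 = 1011000010110
1s count = 6

even parity (6 ones in 1011000010110)


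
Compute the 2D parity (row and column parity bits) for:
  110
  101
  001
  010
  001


Row parities: 00111
Column parities: 001

Row P: 00111, Col P: 001, Corner: 1


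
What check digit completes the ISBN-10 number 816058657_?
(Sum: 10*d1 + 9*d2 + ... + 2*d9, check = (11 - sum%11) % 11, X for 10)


Weighted sum: 260
260 mod 11 = 7

Check digit: 4


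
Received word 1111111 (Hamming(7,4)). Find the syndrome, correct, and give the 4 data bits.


Syndrome = 0: no error detected

Data: 1111 (no errors)


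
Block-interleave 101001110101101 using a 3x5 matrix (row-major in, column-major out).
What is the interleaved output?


Matrix:
  10100
  11101
  01101
Read columns: 110011111000011

110011111000011


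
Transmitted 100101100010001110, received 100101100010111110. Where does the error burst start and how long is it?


XOR: 000000000000110000

Burst at position 12, length 2


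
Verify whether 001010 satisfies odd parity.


Number of 1s: 2

No, parity error (2 ones)


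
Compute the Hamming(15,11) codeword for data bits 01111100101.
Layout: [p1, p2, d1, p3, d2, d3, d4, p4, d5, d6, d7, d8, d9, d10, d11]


Parity bits: p1=1, p2=0, p3=1, p4=0

100111101100101


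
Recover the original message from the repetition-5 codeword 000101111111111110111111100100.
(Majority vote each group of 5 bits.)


Groups: 00010, 11111, 11111, 11011, 11111, 00100
Majority votes: 011110

011110


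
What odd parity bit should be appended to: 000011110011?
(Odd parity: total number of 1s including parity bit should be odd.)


Number of 1s in data: 6
Parity bit: 1

1


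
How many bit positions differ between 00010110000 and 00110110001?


XOR: 00100000001
Count of 1s: 2

2


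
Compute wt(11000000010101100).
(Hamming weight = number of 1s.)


Counting 1s in 11000000010101100

6


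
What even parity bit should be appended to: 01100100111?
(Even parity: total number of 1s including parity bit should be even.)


Number of 1s in data: 6
Parity bit: 0

0


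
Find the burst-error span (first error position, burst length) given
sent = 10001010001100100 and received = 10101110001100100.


XOR: 00100100000000000

Burst at position 2, length 4


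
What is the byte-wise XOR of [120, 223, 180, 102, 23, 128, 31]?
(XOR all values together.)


XOR chain: 120 ^ 223 ^ 180 ^ 102 ^ 23 ^ 128 ^ 31 = 253

253


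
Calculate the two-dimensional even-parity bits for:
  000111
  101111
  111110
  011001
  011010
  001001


Row parities: 111110
Column parities: 011100

Row P: 111110, Col P: 011100, Corner: 1


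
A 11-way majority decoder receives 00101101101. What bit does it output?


Ones: 6 out of 11
Threshold: 6

1 (6/11 voted 1)


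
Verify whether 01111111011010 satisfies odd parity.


Number of 1s: 10

No, parity error (10 ones)


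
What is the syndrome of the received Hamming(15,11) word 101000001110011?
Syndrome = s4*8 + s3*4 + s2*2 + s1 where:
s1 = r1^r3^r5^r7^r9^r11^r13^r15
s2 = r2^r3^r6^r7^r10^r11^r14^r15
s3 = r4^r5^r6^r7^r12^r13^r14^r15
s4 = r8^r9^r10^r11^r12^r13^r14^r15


s1=1, s2=1, s3=0, s4=1

Syndrome = 11 (error at position 11)


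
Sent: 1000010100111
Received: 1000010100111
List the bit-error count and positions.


XOR: 0000000000000

0 errors (received matches sent)


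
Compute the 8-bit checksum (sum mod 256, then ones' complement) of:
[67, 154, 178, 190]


Sum = 589 mod 256 = 77
Complement = 178

178


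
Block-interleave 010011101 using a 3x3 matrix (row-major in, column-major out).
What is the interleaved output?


Matrix:
  010
  011
  101
Read columns: 001110011

001110011
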